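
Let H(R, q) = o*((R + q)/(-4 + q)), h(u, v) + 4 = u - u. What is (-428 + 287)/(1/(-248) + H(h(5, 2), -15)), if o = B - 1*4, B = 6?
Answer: -11656/165 ≈ -70.642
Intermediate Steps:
o = 2 (o = 6 - 1*4 = 6 - 4 = 2)
h(u, v) = -4 (h(u, v) = -4 + (u - u) = -4 + 0 = -4)
H(R, q) = 2*(R + q)/(-4 + q) (H(R, q) = 2*((R + q)/(-4 + q)) = 2*(R + q)/(-4 + q))
(-428 + 287)/(1/(-248) + H(h(5, 2), -15)) = (-428 + 287)/(1/(-248) + 2*(-4 - 15)/(-4 - 15)) = -141/(-1/248 + 2*(-19)/(-19)) = -141/(-1/248 + 2*(-1/19)*(-19)) = -141/(-1/248 + 2) = -141/495/248 = -141*248/495 = -11656/165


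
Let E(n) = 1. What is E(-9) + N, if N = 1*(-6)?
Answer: -5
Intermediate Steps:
N = -6
E(-9) + N = 1 - 6 = -5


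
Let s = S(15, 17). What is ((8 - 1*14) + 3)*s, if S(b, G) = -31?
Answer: 93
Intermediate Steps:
s = -31
((8 - 1*14) + 3)*s = ((8 - 1*14) + 3)*(-31) = ((8 - 14) + 3)*(-31) = (-6 + 3)*(-31) = -3*(-31) = 93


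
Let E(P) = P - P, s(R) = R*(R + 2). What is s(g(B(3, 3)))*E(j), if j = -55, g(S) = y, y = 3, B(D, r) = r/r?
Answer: 0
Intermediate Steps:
B(D, r) = 1
g(S) = 3
s(R) = R*(2 + R)
E(P) = 0
s(g(B(3, 3)))*E(j) = (3*(2 + 3))*0 = (3*5)*0 = 15*0 = 0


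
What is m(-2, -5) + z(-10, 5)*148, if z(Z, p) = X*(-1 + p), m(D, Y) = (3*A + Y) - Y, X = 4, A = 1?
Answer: 2371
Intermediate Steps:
m(D, Y) = 3 (m(D, Y) = (3*1 + Y) - Y = (3 + Y) - Y = 3)
z(Z, p) = -4 + 4*p (z(Z, p) = 4*(-1 + p) = -4 + 4*p)
m(-2, -5) + z(-10, 5)*148 = 3 + (-4 + 4*5)*148 = 3 + (-4 + 20)*148 = 3 + 16*148 = 3 + 2368 = 2371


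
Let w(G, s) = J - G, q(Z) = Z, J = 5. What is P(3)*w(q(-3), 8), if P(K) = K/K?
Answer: 8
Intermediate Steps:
P(K) = 1
w(G, s) = 5 - G
P(3)*w(q(-3), 8) = 1*(5 - 1*(-3)) = 1*(5 + 3) = 1*8 = 8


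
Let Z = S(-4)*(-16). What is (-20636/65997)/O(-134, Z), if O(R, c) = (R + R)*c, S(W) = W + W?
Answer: 77/8447616 ≈ 9.1150e-6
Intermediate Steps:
S(W) = 2*W
Z = 128 (Z = (2*(-4))*(-16) = -8*(-16) = 128)
O(R, c) = 2*R*c (O(R, c) = (2*R)*c = 2*R*c)
(-20636/65997)/O(-134, Z) = (-20636/65997)/((2*(-134)*128)) = -20636*1/65997/(-34304) = -20636/65997*(-1/34304) = 77/8447616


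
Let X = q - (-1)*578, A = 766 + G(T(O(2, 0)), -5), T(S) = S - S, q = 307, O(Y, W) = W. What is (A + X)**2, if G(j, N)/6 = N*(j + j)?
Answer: 2725801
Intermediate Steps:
T(S) = 0
G(j, N) = 12*N*j (G(j, N) = 6*(N*(j + j)) = 6*(N*(2*j)) = 6*(2*N*j) = 12*N*j)
A = 766 (A = 766 + 12*(-5)*0 = 766 + 0 = 766)
X = 885 (X = 307 - (-1)*578 = 307 - 1*(-578) = 307 + 578 = 885)
(A + X)**2 = (766 + 885)**2 = 1651**2 = 2725801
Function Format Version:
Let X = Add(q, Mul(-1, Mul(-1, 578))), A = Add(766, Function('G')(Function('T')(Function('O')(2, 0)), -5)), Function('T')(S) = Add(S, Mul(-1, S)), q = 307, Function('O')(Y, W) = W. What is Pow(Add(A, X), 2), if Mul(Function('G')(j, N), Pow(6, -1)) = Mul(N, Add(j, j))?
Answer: 2725801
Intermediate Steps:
Function('T')(S) = 0
Function('G')(j, N) = Mul(12, N, j) (Function('G')(j, N) = Mul(6, Mul(N, Add(j, j))) = Mul(6, Mul(N, Mul(2, j))) = Mul(6, Mul(2, N, j)) = Mul(12, N, j))
A = 766 (A = Add(766, Mul(12, -5, 0)) = Add(766, 0) = 766)
X = 885 (X = Add(307, Mul(-1, Mul(-1, 578))) = Add(307, Mul(-1, -578)) = Add(307, 578) = 885)
Pow(Add(A, X), 2) = Pow(Add(766, 885), 2) = Pow(1651, 2) = 2725801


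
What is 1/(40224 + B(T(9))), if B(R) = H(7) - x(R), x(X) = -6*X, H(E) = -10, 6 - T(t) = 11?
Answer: 1/40184 ≈ 2.4886e-5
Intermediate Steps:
T(t) = -5 (T(t) = 6 - 1*11 = 6 - 11 = -5)
B(R) = -10 + 6*R (B(R) = -10 - (-6)*R = -10 + 6*R)
1/(40224 + B(T(9))) = 1/(40224 + (-10 + 6*(-5))) = 1/(40224 + (-10 - 30)) = 1/(40224 - 40) = 1/40184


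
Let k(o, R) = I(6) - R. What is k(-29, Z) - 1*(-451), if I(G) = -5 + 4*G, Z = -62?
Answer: 532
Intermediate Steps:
k(o, R) = 19 - R (k(o, R) = (-5 + 4*6) - R = (-5 + 24) - R = 19 - R)
k(-29, Z) - 1*(-451) = (19 - 1*(-62)) - 1*(-451) = (19 + 62) + 451 = 81 + 451 = 532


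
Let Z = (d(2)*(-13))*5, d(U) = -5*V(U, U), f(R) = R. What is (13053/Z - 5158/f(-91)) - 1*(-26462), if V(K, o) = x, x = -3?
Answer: 60299543/2275 ≈ 26505.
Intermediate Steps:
V(K, o) = -3
d(U) = 15 (d(U) = -5*(-3) = 15)
Z = -975 (Z = (15*(-13))*5 = -195*5 = -975)
(13053/Z - 5158/f(-91)) - 1*(-26462) = (13053/(-975) - 5158/(-91)) - 1*(-26462) = (13053*(-1/975) - 5158*(-1/91)) + 26462 = (-4351/325 + 5158/91) + 26462 = 98493/2275 + 26462 = 60299543/2275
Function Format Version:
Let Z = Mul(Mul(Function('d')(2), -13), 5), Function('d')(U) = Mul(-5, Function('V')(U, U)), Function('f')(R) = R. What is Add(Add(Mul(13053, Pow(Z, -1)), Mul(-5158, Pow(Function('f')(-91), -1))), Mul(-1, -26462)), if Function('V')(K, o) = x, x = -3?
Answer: Rational(60299543, 2275) ≈ 26505.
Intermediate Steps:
Function('V')(K, o) = -3
Function('d')(U) = 15 (Function('d')(U) = Mul(-5, -3) = 15)
Z = -975 (Z = Mul(Mul(15, -13), 5) = Mul(-195, 5) = -975)
Add(Add(Mul(13053, Pow(Z, -1)), Mul(-5158, Pow(Function('f')(-91), -1))), Mul(-1, -26462)) = Add(Add(Mul(13053, Pow(-975, -1)), Mul(-5158, Pow(-91, -1))), Mul(-1, -26462)) = Add(Add(Mul(13053, Rational(-1, 975)), Mul(-5158, Rational(-1, 91))), 26462) = Add(Add(Rational(-4351, 325), Rational(5158, 91)), 26462) = Add(Rational(98493, 2275), 26462) = Rational(60299543, 2275)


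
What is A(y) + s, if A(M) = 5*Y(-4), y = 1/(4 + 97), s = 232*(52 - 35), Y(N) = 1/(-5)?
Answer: 3943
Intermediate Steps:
Y(N) = -1/5
s = 3944 (s = 232*17 = 3944)
y = 1/101 ≈ 0.0099010
A(M) = -1 (A(M) = 5*(-1/5) = -1)
A(y) + s = -1 + 3944 = 3943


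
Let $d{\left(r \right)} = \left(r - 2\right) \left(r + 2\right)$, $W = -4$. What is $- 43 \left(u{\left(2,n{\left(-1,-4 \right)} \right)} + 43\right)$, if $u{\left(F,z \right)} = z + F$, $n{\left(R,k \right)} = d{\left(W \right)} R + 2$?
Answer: $-1505$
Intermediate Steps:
$d{\left(r \right)} = \left(-2 + r\right) \left(2 + r\right)$
$n{\left(R,k \right)} = 2 + 12 R$ ($n{\left(R,k \right)} = \left(-4 + \left(-4\right)^{2}\right) R + 2 = \left(-4 + 16\right) R + 2 = 12 R + 2 = 2 + 12 R$)
$u{\left(F,z \right)} = F + z$
$- 43 \left(u{\left(2,n{\left(-1,-4 \right)} \right)} + 43\right) = - 43 \left(\left(2 + \left(2 + 12 \left(-1\right)\right)\right) + 43\right) = - 43 \left(\left(2 + \left(2 - 12\right)\right) + 43\right) = - 43 \left(\left(2 - 10\right) + 43\right) = - 43 \left(-8 + 43\right) = \left(-43\right) 35 = -1505$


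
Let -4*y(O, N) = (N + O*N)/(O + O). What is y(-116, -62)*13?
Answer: 46345/464 ≈ 99.881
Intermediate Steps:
y(O, N) = -(N + N*O)/(8*O) (y(O, N) = -(N + O*N)/(4*(O + O)) = -(N + N*O)/(4*(2*O)) = -(N + N*O)*1/(2*O)/4 = -(N + N*O)/(8*O))
y(-116, -62)*13 = -1/8*(-62)*(1 - 116)/(-116)*13 = -1/8*(-62)*(-1/116)*(-115)*13 = (3565/464)*13 = 46345/464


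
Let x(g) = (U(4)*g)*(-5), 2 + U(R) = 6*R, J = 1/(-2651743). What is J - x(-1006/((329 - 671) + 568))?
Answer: -146720940303/299646959 ≈ -489.65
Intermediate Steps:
J = -1/2651743 ≈ -3.7711e-7
U(R) = -2 + 6*R
x(g) = -110*g (x(g) = ((-2 + 6*4)*g)*(-5) = ((-2 + 24)*g)*(-5) = (22*g)*(-5) = -110*g)
J - x(-1006/((329 - 671) + 568)) = -1/2651743 - (-110)*(-1006/((329 - 671) + 568)) = -1/2651743 - (-110)*(-1006/(-342 + 568)) = -1/2651743 - (-110)*(-1006/226) = -1/2651743 - (-110)*(-1006*1/226) = -1/2651743 - (-110)*(-503)/113 = -1/2651743 - 1*55330/113 = -1/2651743 - 55330/113 = -146720940303/299646959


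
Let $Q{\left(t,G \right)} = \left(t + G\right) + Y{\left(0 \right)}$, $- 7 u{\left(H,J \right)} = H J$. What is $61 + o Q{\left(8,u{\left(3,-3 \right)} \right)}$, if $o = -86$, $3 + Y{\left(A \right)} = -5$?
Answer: $- \frac{347}{7} \approx -49.571$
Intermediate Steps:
$Y{\left(A \right)} = -8$ ($Y{\left(A \right)} = -3 - 5 = -8$)
$u{\left(H,J \right)} = - \frac{H J}{7}$
$Q{\left(t,G \right)} = -8 + G + t$ ($Q{\left(t,G \right)} = \left(t + G\right) - 8 = \left(G + t\right) - 8 = -8 + G + t$)
$61 + o Q{\left(8,u{\left(3,-3 \right)} \right)} = 61 - 86 \left(-8 - \frac{3}{7} \left(-3\right) + 8\right) = 61 - 86 \left(-8 + \frac{9}{7} + 8\right) = 61 - \frac{774}{7} = - \frac{347}{7}$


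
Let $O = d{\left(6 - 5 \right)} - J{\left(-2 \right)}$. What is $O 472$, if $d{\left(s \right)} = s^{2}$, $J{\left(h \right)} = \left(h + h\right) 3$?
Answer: $6136$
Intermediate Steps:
$J{\left(h \right)} = 6 h$ ($J{\left(h \right)} = 2 h 3 = 6 h$)
$O = 13$ ($O = \left(6 - 5\right)^{2} - 6 \left(-2\right) = \left(6 - 5\right)^{2} - -12 = 1^{2} + 12 = 1 + 12 = 13$)
$O 472 = 13 \cdot 472 = 6136$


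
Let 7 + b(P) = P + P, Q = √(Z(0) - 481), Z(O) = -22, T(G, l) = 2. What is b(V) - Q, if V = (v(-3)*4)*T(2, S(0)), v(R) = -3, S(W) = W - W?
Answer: -55 - I*√503 ≈ -55.0 - 22.428*I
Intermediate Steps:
S(W) = 0
V = -24 (V = -3*4*2 = -12*2 = -24)
Q = I*√503 (Q = √(-22 - 481) = √(-503) = I*√503 ≈ 22.428*I)
b(P) = -7 + 2*P (b(P) = -7 + (P + P) = -7 + 2*P)
b(V) - Q = (-7 + 2*(-24)) - I*√503 = (-7 - 48) - I*√503 = -55 - I*√503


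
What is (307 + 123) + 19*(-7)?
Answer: 297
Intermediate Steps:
(307 + 123) + 19*(-7) = 430 - 133 = 297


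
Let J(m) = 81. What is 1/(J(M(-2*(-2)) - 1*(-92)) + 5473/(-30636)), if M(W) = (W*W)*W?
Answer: 30636/2476043 ≈ 0.012373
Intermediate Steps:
M(W) = W³ (M(W) = W²*W = W³)
1/(J(M(-2*(-2)) - 1*(-92)) + 5473/(-30636)) = 1/(81 + 5473/(-30636)) = 1/(81 + 5473*(-1/30636)) = 1/(81 - 5473/30636) = 1/(2476043/30636) = 30636/2476043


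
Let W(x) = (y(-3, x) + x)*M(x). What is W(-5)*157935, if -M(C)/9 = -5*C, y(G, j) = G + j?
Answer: 461959875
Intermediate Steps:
M(C) = 45*C (M(C) = -(-45)*C = 45*C)
W(x) = 45*x*(-3 + 2*x) (W(x) = ((-3 + x) + x)*(45*x) = (-3 + 2*x)*(45*x) = 45*x*(-3 + 2*x))
W(-5)*157935 = (45*(-5)*(-3 + 2*(-5)))*157935 = (45*(-5)*(-3 - 10))*157935 = (45*(-5)*(-13))*157935 = 2925*157935 = 461959875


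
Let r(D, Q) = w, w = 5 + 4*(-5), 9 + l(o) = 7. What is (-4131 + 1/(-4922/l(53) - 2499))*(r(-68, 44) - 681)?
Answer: 54628692/19 ≈ 2.8752e+6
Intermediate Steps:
l(o) = -2 (l(o) = -9 + 7 = -2)
w = -15 (w = 5 - 20 = -15)
r(D, Q) = -15
(-4131 + 1/(-4922/l(53) - 2499))*(r(-68, 44) - 681) = (-4131 + 1/(-4922/(-2) - 2499))*(-15 - 681) = (-4131 + 1/(-4922*(-½) - 2499))*(-696) = (-4131 + 1/(2461 - 2499))*(-696) = (-4131 + 1/(-38))*(-696) = (-4131 - 1/38)*(-696) = -156979/38*(-696) = 54628692/19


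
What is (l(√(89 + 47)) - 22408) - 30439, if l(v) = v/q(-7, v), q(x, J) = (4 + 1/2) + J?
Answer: -24467617/463 - 36*√34/463 ≈ -52846.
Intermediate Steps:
q(x, J) = 9/2 + J (q(x, J) = (4 + ½) + J = 9/2 + J)
l(v) = v/(9/2 + v)
(l(√(89 + 47)) - 22408) - 30439 = (2*√(89 + 47)/(9 + 2*√(89 + 47)) - 22408) - 30439 = (2*√136/(9 + 2*√136) - 22408) - 30439 = (2*(2*√34)/(9 + 2*(2*√34)) - 22408) - 30439 = (2*(2*√34)/(9 + 4*√34) - 22408) - 30439 = (4*√34/(9 + 4*√34) - 22408) - 30439 = (-22408 + 4*√34/(9 + 4*√34)) - 30439 = -52847 + 4*√34/(9 + 4*√34)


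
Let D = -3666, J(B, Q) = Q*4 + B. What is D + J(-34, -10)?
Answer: -3740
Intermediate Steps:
J(B, Q) = B + 4*Q (J(B, Q) = 4*Q + B = B + 4*Q)
D + J(-34, -10) = -3666 + (-34 + 4*(-10)) = -3666 + (-34 - 40) = -3666 - 74 = -3740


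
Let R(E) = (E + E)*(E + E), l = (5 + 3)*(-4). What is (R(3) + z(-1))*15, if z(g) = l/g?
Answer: 1020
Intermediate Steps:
l = -32 (l = 8*(-4) = -32)
z(g) = -32/g
R(E) = 4*E**2 (R(E) = (2*E)*(2*E) = 4*E**2)
(R(3) + z(-1))*15 = (4*3**2 - 32/(-1))*15 = (4*9 - 32*(-1))*15 = (36 + 32)*15 = 68*15 = 1020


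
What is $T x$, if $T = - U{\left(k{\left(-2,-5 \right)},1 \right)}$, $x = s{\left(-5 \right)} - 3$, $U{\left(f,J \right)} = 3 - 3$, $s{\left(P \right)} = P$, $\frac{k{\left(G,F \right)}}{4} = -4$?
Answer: $0$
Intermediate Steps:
$k{\left(G,F \right)} = -16$ ($k{\left(G,F \right)} = 4 \left(-4\right) = -16$)
$U{\left(f,J \right)} = 0$ ($U{\left(f,J \right)} = 3 - 3 = 0$)
$x = -8$ ($x = -5 - 3 = -8$)
$T = 0$ ($T = \left(-1\right) 0 = 0$)
$T x = 0 \left(-8\right) = 0$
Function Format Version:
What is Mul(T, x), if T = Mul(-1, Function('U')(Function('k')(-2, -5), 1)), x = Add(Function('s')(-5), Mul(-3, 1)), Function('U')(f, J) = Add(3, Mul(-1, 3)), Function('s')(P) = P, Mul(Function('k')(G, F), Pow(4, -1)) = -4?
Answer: 0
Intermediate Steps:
Function('k')(G, F) = -16 (Function('k')(G, F) = Mul(4, -4) = -16)
Function('U')(f, J) = 0 (Function('U')(f, J) = Add(3, -3) = 0)
x = -8 (x = Add(-5, Mul(-3, 1)) = Add(-5, -3) = -8)
T = 0 (T = Mul(-1, 0) = 0)
Mul(T, x) = Mul(0, -8) = 0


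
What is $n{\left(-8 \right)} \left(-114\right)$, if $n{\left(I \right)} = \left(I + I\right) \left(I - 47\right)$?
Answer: $-100320$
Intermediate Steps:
$n{\left(I \right)} = 2 I \left(-47 + I\right)$
$n{\left(-8 \right)} \left(-114\right) = 2 \left(-8\right) \left(-47 - 8\right) \left(-114\right) = 2 \left(-8\right) \left(-55\right) \left(-114\right) = 880 \left(-114\right) = -100320$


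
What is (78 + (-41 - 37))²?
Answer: 0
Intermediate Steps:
(78 + (-41 - 37))² = (78 - 78)² = 0² = 0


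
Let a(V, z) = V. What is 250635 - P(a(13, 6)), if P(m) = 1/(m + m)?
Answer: 6516509/26 ≈ 2.5064e+5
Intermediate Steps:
P(m) = 1/(2*m)
250635 - P(a(13, 6)) = 250635 - 1/(2*13) = 250635 - 1*1/26 = 250635 - 1/26 = 6516509/26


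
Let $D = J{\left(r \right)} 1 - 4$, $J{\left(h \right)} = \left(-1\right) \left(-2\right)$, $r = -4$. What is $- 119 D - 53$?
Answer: $185$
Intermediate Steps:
$J{\left(h \right)} = 2$
$D = -2$ ($D = 2 \cdot 1 - 4 = 2 - 4 = -2$)
$- 119 D - 53 = \left(-119\right) \left(-2\right) - 53 = 238 - 53 = 185$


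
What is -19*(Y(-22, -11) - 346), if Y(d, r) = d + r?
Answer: 7201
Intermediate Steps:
-19*(Y(-22, -11) - 346) = -19*((-22 - 11) - 346) = -19*(-33 - 346) = -19*(-379) = 7201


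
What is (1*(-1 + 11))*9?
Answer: 90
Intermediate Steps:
(1*(-1 + 11))*9 = (1*10)*9 = 10*9 = 90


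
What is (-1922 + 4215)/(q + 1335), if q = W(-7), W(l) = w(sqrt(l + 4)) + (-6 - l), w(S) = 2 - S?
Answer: 1022678/596749 + 2293*I*sqrt(3)/1790247 ≈ 1.7137 + 0.0022185*I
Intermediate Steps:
W(l) = -4 - l - sqrt(4 + l) (W(l) = (2 - sqrt(l + 4)) + (-6 - l) = (2 - sqrt(4 + l)) + (-6 - l) = -4 - l - sqrt(4 + l))
q = 3 - I*sqrt(3) (q = -4 - 1*(-7) - sqrt(4 - 7) = -4 + 7 - sqrt(-3) = -4 + 7 - I*sqrt(3) = 3 - I*sqrt(3) ≈ 3.0 - 1.732*I)
(-1922 + 4215)/(q + 1335) = (-1922 + 4215)/((3 - I*sqrt(3)) + 1335) = 2293/(1338 - I*sqrt(3))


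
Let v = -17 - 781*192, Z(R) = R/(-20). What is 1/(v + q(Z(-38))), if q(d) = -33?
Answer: -1/150002 ≈ -6.6666e-6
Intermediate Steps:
Z(R) = -R/20 (Z(R) = R*(-1/20) = -R/20)
v = -149969 (v = -17 - 149952 = -149969)
1/(v + q(Z(-38))) = 1/(-149969 - 33) = 1/(-150002) = -1/150002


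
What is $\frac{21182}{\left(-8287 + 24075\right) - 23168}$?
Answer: $- \frac{10591}{3690} \approx -2.8702$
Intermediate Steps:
$\frac{21182}{\left(-8287 + 24075\right) - 23168} = \frac{21182}{15788 - 23168} = \frac{21182}{-7380} = 21182 \left(- \frac{1}{7380}\right) = - \frac{10591}{3690}$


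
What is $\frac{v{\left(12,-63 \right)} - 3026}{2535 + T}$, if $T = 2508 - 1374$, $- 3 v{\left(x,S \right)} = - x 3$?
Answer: $- \frac{3014}{3669} \approx -0.82148$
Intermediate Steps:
$v{\left(x,S \right)} = x$ ($v{\left(x,S \right)} = - \frac{- x 3}{3} = - \frac{\left(-3\right) x}{3} = x$)
$T = 1134$ ($T = 2508 - 1374 = 1134$)
$\frac{v{\left(12,-63 \right)} - 3026}{2535 + T} = \frac{12 - 3026}{2535 + 1134} = - \frac{3014}{3669}$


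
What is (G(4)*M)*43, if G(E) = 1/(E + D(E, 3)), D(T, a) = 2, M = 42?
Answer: 301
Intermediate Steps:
G(E) = 1/(2 + E) (G(E) = 1/(E + 2) = 1/(2 + E))
(G(4)*M)*43 = (42/(2 + 4))*43 = (42/6)*43 = ((⅙)*42)*43 = 7*43 = 301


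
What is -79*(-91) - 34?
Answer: 7155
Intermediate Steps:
-79*(-91) - 34 = 7189 - 34 = 7155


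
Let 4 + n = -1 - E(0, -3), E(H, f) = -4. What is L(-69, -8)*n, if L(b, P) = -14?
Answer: 14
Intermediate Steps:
n = -1 (n = -4 + (-1 - 1*(-4)) = -4 + (-1 + 4) = -4 + 3 = -1)
L(-69, -8)*n = -14*(-1) = 14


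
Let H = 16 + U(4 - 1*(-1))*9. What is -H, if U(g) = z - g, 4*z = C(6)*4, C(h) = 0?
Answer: 29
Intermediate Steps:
z = 0 (z = (0*4)/4 = (¼)*0 = 0)
U(g) = -g (U(g) = 0 - g = -g)
H = -29 (H = 16 - (4 - 1*(-1))*9 = 16 - (4 + 1)*9 = 16 - 1*5*9 = 16 - 5*9 = 16 - 45 = -29)
-H = -1*(-29) = 29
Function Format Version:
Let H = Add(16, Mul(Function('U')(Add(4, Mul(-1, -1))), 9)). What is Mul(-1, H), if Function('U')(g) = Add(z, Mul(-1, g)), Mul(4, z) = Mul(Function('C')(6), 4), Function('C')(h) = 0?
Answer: 29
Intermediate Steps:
z = 0 (z = Mul(Rational(1, 4), Mul(0, 4)) = Mul(Rational(1, 4), 0) = 0)
Function('U')(g) = Mul(-1, g) (Function('U')(g) = Add(0, Mul(-1, g)) = Mul(-1, g))
H = -29 (H = Add(16, Mul(Mul(-1, Add(4, Mul(-1, -1))), 9)) = Add(16, Mul(Mul(-1, Add(4, 1)), 9)) = Add(16, Mul(Mul(-1, 5), 9)) = Add(16, Mul(-5, 9)) = Add(16, -45) = -29)
Mul(-1, H) = Mul(-1, -29) = 29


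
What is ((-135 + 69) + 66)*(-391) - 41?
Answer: -41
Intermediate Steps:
((-135 + 69) + 66)*(-391) - 41 = (-66 + 66)*(-391) - 41 = 0*(-391) - 41 = 0 - 41 = -41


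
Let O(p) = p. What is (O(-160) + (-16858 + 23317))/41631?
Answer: 6299/41631 ≈ 0.15131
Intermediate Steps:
(O(-160) + (-16858 + 23317))/41631 = (-160 + (-16858 + 23317))/41631 = (-160 + 6459)*(1/41631) = 6299*(1/41631) = 6299/41631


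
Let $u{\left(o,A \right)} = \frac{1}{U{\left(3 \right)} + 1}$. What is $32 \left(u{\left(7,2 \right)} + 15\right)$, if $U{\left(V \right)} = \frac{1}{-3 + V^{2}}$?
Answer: $\frac{3552}{7} \approx 507.43$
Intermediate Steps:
$u{\left(o,A \right)} = \frac{6}{7}$ ($u{\left(o,A \right)} = \frac{1}{\frac{1}{-3 + 3^{2}} + 1} = \frac{1}{\frac{1}{-3 + 9} + 1} = \frac{1}{\frac{1}{6} + 1} = \frac{1}{\frac{7}{6}} = \frac{6}{7}$)
$32 \left(u{\left(7,2 \right)} + 15\right) = 32 \left(\frac{6}{7} + 15\right) = 32 \cdot \frac{111}{7} = \frac{3552}{7}$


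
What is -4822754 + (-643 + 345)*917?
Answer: -5096020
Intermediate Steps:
-4822754 + (-643 + 345)*917 = -4822754 - 298*917 = -4822754 - 273266 = -5096020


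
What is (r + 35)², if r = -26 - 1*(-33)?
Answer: 1764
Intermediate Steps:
r = 7 (r = -26 + 33 = 7)
(r + 35)² = (7 + 35)² = 42² = 1764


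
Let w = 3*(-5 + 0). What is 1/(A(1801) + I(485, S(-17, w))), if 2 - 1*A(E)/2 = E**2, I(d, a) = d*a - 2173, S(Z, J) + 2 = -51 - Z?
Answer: -1/6506831 ≈ -1.5368e-7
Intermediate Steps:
w = -15 (w = 3*(-5) = -15)
S(Z, J) = -53 - Z (S(Z, J) = -2 + (-51 - Z) = -53 - Z)
I(d, a) = -2173 + a*d (I(d, a) = a*d - 2173 = -2173 + a*d)
A(E) = 4 - 2*E**2
1/(A(1801) + I(485, S(-17, w))) = 1/((4 - 2*1801**2) + (-2173 + (-53 - 1*(-17))*485)) = 1/((4 - 2*3243601) + (-2173 + (-53 + 17)*485)) = 1/((4 - 6487202) + (-2173 - 36*485)) = 1/(-6487198 + (-2173 - 17460)) = 1/(-6487198 - 19633) = 1/(-6506831) = -1/6506831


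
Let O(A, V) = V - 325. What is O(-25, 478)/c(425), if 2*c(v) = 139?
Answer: 306/139 ≈ 2.2014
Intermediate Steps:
c(v) = 139/2 (c(v) = (½)*139 = 139/2)
O(A, V) = -325 + V
O(-25, 478)/c(425) = (-325 + 478)/(139/2) = 153*(2/139) = 306/139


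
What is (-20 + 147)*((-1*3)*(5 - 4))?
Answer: -381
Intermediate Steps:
(-20 + 147)*((-1*3)*(5 - 4)) = 127*(-3*1) = 127*(-3) = -381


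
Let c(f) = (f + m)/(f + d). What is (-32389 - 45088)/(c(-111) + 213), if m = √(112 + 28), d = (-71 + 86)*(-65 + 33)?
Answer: -2884563774279/7937243948 - 45788907*√35/7937243948 ≈ -363.46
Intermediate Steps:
d = -480 (d = 15*(-32) = -480)
m = 2*√35 (m = √140 = 2*√35 ≈ 11.832)
c(f) = (f + 2*√35)/(-480 + f) (c(f) = (f + 2*√35)/(f - 480) = (f + 2*√35)/(-480 + f))
(-32389 - 45088)/(c(-111) + 213) = (-32389 - 45088)/((-111 + 2*√35)/(-480 - 111) + 213) = -77477/((-111 + 2*√35)/(-591) + 213) = -77477/(-(-111 + 2*√35)/591 + 213) = -77477/((37/197 - 2*√35/591) + 213) = -77477/(41998/197 - 2*√35/591)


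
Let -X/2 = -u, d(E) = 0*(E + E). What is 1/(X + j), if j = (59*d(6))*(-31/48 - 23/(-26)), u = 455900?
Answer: 1/911800 ≈ 1.0967e-6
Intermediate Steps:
d(E) = 0 (d(E) = 0*(2*E) = 0)
j = 0 (j = (59*0)*(-31/48 - 23/(-26)) = 0*(-31*1/48 - 23*(-1/26)) = 0*(-31/48 + 23/26) = 0*(149/624) = 0)
X = 911800 (X = -(-2)*455900 = -2*(-455900) = 911800)
1/(X + j) = 1/(911800 + 0) = 1/911800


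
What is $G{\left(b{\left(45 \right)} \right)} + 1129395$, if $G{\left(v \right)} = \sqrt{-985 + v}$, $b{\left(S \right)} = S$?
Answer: $1129395 + 2 i \sqrt{235} \approx 1.1294 \cdot 10^{6} + 30.659 i$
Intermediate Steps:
$G{\left(b{\left(45 \right)} \right)} + 1129395 = \sqrt{-985 + 45} + 1129395 = \sqrt{-940} + 1129395 = 2 i \sqrt{235} + 1129395 = 1129395 + 2 i \sqrt{235}$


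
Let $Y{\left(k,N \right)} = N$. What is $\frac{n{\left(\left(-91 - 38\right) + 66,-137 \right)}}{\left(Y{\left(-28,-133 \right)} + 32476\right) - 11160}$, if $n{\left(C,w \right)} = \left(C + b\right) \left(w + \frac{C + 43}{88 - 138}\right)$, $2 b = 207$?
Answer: $- \frac{18441}{70610} \approx -0.26117$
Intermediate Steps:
$b = \frac{207}{2}$ ($b = \frac{1}{2} \cdot 207 = \frac{207}{2} \approx 103.5$)
$n{\left(C,w \right)} = \left(\frac{207}{2} + C\right) \left(- \frac{43}{50} + w - \frac{C}{50}\right)$ ($n{\left(C,w \right)} = \left(C + \frac{207}{2}\right) \left(w + \frac{C + 43}{88 - 138}\right) = \left(\frac{207}{2} + C\right) \left(w + \frac{43 + C}{-50}\right) = \left(\frac{207}{2} + C\right) \left(w + \left(43 + C\right) \left(- \frac{1}{50}\right)\right) = \left(\frac{207}{2} + C\right) \left(w - \left(\frac{43}{50} + \frac{C}{50}\right)\right) = \left(\frac{207}{2} + C\right) \left(- \frac{43}{50} + w - \frac{C}{50}\right)$)
$\frac{n{\left(\left(-91 - 38\right) + 66,-137 \right)}}{\left(Y{\left(-28,-133 \right)} + 32476\right) - 11160} = \frac{- \frac{8901}{100} - \frac{293 \left(\left(-91 - 38\right) + 66\right)}{100} - \frac{\left(\left(-91 - 38\right) + 66\right)^{2}}{50} + \frac{207}{2} \left(-137\right) + \left(\left(-91 - 38\right) + 66\right) \left(-137\right)}{\left(-133 + 32476\right) - 11160} = \frac{- \frac{8901}{100} - \frac{293 \left(-129 + 66\right)}{100} - \frac{\left(-129 + 66\right)^{2}}{50} - \frac{28359}{2} + \left(-129 + 66\right) \left(-137\right)}{32343 - 11160} = \frac{- \frac{8901}{100} - - \frac{18459}{100} - \frac{\left(-63\right)^{2}}{50} - \frac{28359}{2} - -8631}{21183} = \left(- \frac{8901}{100} + \frac{18459}{100} - \frac{3969}{50} - \frac{28359}{2} + 8631\right) \frac{1}{21183} = \left(- \frac{55323}{10}\right) \frac{1}{21183} = - \frac{18441}{70610}$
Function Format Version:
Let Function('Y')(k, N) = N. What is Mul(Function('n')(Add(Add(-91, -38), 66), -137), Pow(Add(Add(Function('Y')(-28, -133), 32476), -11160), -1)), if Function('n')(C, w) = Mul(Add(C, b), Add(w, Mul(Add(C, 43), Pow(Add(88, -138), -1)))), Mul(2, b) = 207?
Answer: Rational(-18441, 70610) ≈ -0.26117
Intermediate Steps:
b = Rational(207, 2) (b = Mul(Rational(1, 2), 207) = Rational(207, 2) ≈ 103.50)
Function('n')(C, w) = Mul(Add(Rational(207, 2), C), Add(Rational(-43, 50), w, Mul(Rational(-1, 50), C))) (Function('n')(C, w) = Mul(Add(C, Rational(207, 2)), Add(w, Mul(Add(C, 43), Pow(Add(88, -138), -1)))) = Mul(Add(Rational(207, 2), C), Add(w, Mul(Add(43, C), Pow(-50, -1)))) = Mul(Add(Rational(207, 2), C), Add(w, Mul(Add(43, C), Rational(-1, 50)))) = Mul(Add(Rational(207, 2), C), Add(w, Add(Rational(-43, 50), Mul(Rational(-1, 50), C)))) = Mul(Add(Rational(207, 2), C), Add(Rational(-43, 50), w, Mul(Rational(-1, 50), C))))
Mul(Function('n')(Add(Add(-91, -38), 66), -137), Pow(Add(Add(Function('Y')(-28, -133), 32476), -11160), -1)) = Mul(Add(Rational(-8901, 100), Mul(Rational(-293, 100), Add(Add(-91, -38), 66)), Mul(Rational(-1, 50), Pow(Add(Add(-91, -38), 66), 2)), Mul(Rational(207, 2), -137), Mul(Add(Add(-91, -38), 66), -137)), Pow(Add(Add(-133, 32476), -11160), -1)) = Mul(Add(Rational(-8901, 100), Mul(Rational(-293, 100), Add(-129, 66)), Mul(Rational(-1, 50), Pow(Add(-129, 66), 2)), Rational(-28359, 2), Mul(Add(-129, 66), -137)), Pow(Add(32343, -11160), -1)) = Mul(Add(Rational(-8901, 100), Mul(Rational(-293, 100), -63), Mul(Rational(-1, 50), Pow(-63, 2)), Rational(-28359, 2), Mul(-63, -137)), Pow(21183, -1)) = Mul(Add(Rational(-8901, 100), Rational(18459, 100), Mul(Rational(-1, 50), 3969), Rational(-28359, 2), 8631), Rational(1, 21183)) = Mul(Add(Rational(-8901, 100), Rational(18459, 100), Rational(-3969, 50), Rational(-28359, 2), 8631), Rational(1, 21183)) = Mul(Rational(-55323, 10), Rational(1, 21183)) = Rational(-18441, 70610)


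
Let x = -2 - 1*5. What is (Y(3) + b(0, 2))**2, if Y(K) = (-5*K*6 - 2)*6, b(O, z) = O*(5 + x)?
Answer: 304704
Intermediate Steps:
x = -7 (x = -2 - 5 = -7)
b(O, z) = -2*O (b(O, z) = O*(5 - 7) = O*(-2) = -2*O)
Y(K) = -12 - 180*K (Y(K) = (-30*K - 2)*6 = (-2 - 30*K)*6 = -12 - 180*K)
(Y(3) + b(0, 2))**2 = ((-12 - 180*3) - 2*0)**2 = ((-12 - 540) + 0)**2 = (-552 + 0)**2 = (-552)**2 = 304704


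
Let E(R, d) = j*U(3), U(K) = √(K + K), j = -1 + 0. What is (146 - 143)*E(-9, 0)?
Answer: -3*√6 ≈ -7.3485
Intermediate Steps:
j = -1
U(K) = √2*√K (U(K) = √(2*K) = √2*√K)
E(R, d) = -√6 (E(R, d) = -√2*√3 = -√6)
(146 - 143)*E(-9, 0) = (146 - 143)*(-√6) = 3*(-√6) = -3*√6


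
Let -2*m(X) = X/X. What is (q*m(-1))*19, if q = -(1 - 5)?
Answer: -38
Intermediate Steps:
m(X) = -½ (m(X) = -X/(2*X) = -½*1 = -½)
q = 4 (q = -1*(-4) = 4)
(q*m(-1))*19 = (4*(-½))*19 = -2*19 = -38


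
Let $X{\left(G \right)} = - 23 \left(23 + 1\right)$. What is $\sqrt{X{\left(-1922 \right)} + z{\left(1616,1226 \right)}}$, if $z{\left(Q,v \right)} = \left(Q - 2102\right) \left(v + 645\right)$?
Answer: $i \sqrt{909858} \approx 953.87 i$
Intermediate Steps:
$X{\left(G \right)} = -552$ ($X{\left(G \right)} = \left(-23\right) 24 = -552$)
$z{\left(Q,v \right)} = \left(-2102 + Q\right) \left(645 + v\right)$
$\sqrt{X{\left(-1922 \right)} + z{\left(1616,1226 \right)}} = \sqrt{-552 + \left(-1355790 - 2577052 + 645 \cdot 1616 + 1616 \cdot 1226\right)} = \sqrt{-552 + \left(-1355790 - 2577052 + 1042320 + 1981216\right)} = \sqrt{-552 - 909306} = \sqrt{-909858} = i \sqrt{909858}$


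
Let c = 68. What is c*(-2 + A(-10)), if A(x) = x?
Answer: -816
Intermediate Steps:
c*(-2 + A(-10)) = 68*(-2 - 10) = 68*(-12) = -816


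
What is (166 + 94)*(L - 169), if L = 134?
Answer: -9100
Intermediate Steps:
(166 + 94)*(L - 169) = (166 + 94)*(134 - 169) = 260*(-35) = -9100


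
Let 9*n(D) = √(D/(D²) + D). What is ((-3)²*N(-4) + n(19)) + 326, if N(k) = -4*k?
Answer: 470 + √6878/171 ≈ 470.48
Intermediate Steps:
n(D) = √(D + 1/D)/9 (n(D) = √(D/(D²) + D)/9 = √(D/D² + D)/9 = √(1/D + D)/9 = √(D + 1/D)/9)
((-3)²*N(-4) + n(19)) + 326 = ((-3)²*(-4*(-4)) + √(19 + 1/19)/9) + 326 = (9*16 + √(19 + 1/19)/9) + 326 = (144 + √(362/19)/9) + 326 = (144 + (√6878/19)/9) + 326 = (144 + √6878/171) + 326 = 470 + √6878/171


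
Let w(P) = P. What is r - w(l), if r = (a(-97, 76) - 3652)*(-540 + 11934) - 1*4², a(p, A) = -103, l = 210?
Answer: -42784696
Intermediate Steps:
r = -42784486 (r = (-103 - 3652)*(-540 + 11934) - 1*4² = -3755*11394 - 1*16 = -42784470 - 16 = -42784486)
r - w(l) = -42784486 - 1*210 = -42784486 - 210 = -42784696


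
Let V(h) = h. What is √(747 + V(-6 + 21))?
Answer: √762 ≈ 27.604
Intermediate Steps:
√(747 + V(-6 + 21)) = √(747 + (-6 + 21)) = √(747 + 15) = √762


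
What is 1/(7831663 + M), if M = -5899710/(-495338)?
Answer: 247669/1939663093402 ≈ 1.2769e-7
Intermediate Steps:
M = 2949855/247669 (M = -5899710*(-1/495338) = 2949855/247669 ≈ 11.910)
1/(7831663 + M) = 1/(7831663 + 2949855/247669) = 1/(1939663093402/247669) = 247669/1939663093402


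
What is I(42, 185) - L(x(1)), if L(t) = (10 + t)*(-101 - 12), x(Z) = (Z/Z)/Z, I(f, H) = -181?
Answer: 1062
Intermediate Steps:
x(Z) = 1/Z
L(t) = -1130 - 113*t (L(t) = (10 + t)*(-113) = -1130 - 113*t)
I(42, 185) - L(x(1)) = -181 - (-1130 - 113/1) = -181 - (-1130 - 113*1) = -181 - (-1130 - 113) = -181 - 1*(-1243) = -181 + 1243 = 1062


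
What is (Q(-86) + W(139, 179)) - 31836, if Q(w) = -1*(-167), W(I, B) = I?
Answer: -31530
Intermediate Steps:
Q(w) = 167
(Q(-86) + W(139, 179)) - 31836 = (167 + 139) - 31836 = 306 - 31836 = -31530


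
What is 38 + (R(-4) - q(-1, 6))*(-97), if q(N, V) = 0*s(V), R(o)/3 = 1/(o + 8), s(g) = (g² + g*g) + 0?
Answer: -139/4 ≈ -34.750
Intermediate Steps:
s(g) = 2*g² (s(g) = (g² + g²) + 0 = 2*g² + 0 = 2*g²)
R(o) = 3/(8 + o) (R(o) = 3/(o + 8) = 3/(8 + o))
q(N, V) = 0 (q(N, V) = 0*(2*V²) = 0)
38 + (R(-4) - q(-1, 6))*(-97) = 38 + (3/(8 - 4) - 1*0)*(-97) = 38 + (3/4 + 0)*(-97) = 38 + (3*(¼) + 0)*(-97) = 38 + (¾ + 0)*(-97) = 38 + (¾)*(-97) = 38 - 291/4 = -139/4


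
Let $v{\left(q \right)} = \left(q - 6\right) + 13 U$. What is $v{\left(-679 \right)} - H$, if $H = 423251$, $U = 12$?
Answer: $-423780$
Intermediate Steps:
$v{\left(q \right)} = 150 + q$ ($v{\left(q \right)} = \left(q - 6\right) + 13 \cdot 12 = \left(-6 + q\right) + 156 = 150 + q$)
$v{\left(-679 \right)} - H = \left(150 - 679\right) - 423251 = -529 - 423251 = -423780$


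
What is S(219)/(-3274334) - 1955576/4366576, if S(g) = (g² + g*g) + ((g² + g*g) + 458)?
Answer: -452681892771/893601766274 ≈ -0.50658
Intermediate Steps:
S(g) = 458 + 4*g² (S(g) = (g² + g²) + ((g² + g²) + 458) = 2*g² + (2*g² + 458) = 2*g² + (458 + 2*g²) = 458 + 4*g²)
S(219)/(-3274334) - 1955576/4366576 = (458 + 4*219²)/(-3274334) - 1955576/4366576 = (458 + 4*47961)*(-1/3274334) - 1955576*1/4366576 = (458 + 191844)*(-1/3274334) - 244447/545822 = 192302*(-1/3274334) - 244447/545822 = -96151/1637167 - 244447/545822 = -452681892771/893601766274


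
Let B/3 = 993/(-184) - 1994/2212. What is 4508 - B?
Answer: 460620575/101752 ≈ 4526.9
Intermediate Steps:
B = -1922559/101752 (B = 3*(993/(-184) - 1994/2212) = 3*(993*(-1/184) - 1994*1/2212) = 3*(-993/184 - 997/1106) = 3*(-640853/101752) = -1922559/101752 ≈ -18.895)
4508 - B = 4508 - 1*(-1922559/101752) = 4508 + 1922559/101752 = 460620575/101752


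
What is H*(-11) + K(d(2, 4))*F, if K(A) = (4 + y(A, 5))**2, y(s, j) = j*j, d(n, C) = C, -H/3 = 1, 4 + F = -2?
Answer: -5013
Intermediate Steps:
F = -6 (F = -4 - 2 = -6)
H = -3 (H = -3*1 = -3)
y(s, j) = j**2
K(A) = 841 (K(A) = (4 + 5**2)**2 = (4 + 25)**2 = 29**2 = 841)
H*(-11) + K(d(2, 4))*F = -3*(-11) + 841*(-6) = 33 - 5046 = -5013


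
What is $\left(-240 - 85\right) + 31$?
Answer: $-294$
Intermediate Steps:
$\left(-240 - 85\right) + 31 = -325 + 31 = -294$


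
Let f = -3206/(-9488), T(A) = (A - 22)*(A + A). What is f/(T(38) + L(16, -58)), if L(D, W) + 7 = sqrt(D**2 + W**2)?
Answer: 1938027/6917041384 - 1603*sqrt(905)/3458520692 ≈ 0.00026624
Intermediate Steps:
T(A) = 2*A*(-22 + A) (T(A) = (-22 + A)*(2*A) = 2*A*(-22 + A))
L(D, W) = -7 + sqrt(D**2 + W**2)
f = 1603/4744 (f = -3206*(-1/9488) = 1603/4744 ≈ 0.33790)
f/(T(38) + L(16, -58)) = 1603/(4744*(2*38*(-22 + 38) + (-7 + sqrt(16**2 + (-58)**2)))) = 1603/(4744*(2*38*16 + (-7 + sqrt(256 + 3364)))) = 1603/(4744*(1216 + (-7 + sqrt(3620)))) = 1603/(4744*(1216 + (-7 + 2*sqrt(905)))) = 1603/(4744*(1209 + 2*sqrt(905)))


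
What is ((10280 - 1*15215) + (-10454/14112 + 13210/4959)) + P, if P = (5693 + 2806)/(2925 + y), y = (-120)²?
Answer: -5273726028887/1069160400 ≈ -4932.6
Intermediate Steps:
y = 14400
P = 2833/5775 (P = (5693 + 2806)/(2925 + 14400) = 8499/17325 = 8499*(1/17325) = 2833/5775 ≈ 0.49056)
((10280 - 1*15215) + (-10454/14112 + 13210/4959)) + P = ((10280 - 1*15215) + (-10454/14112 + 13210/4959)) + 2833/5775 = ((10280 - 15215) + (-10454*1/14112 + 13210*(1/4959))) + 2833/5775 = (-4935 + (-5227/7056 + 13210/4959)) + 2833/5775 = (-4935 + 7476563/3887856) + 2833/5775 = -19179092797/3887856 + 2833/5775 = -5273726028887/1069160400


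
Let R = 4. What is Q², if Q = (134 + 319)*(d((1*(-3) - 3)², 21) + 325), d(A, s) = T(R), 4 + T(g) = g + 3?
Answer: 22077205056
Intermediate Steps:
T(g) = -1 + g (T(g) = -4 + (g + 3) = -4 + (3 + g) = -1 + g)
d(A, s) = 3 (d(A, s) = -1 + 4 = 3)
Q = 148584 (Q = (134 + 319)*(3 + 325) = 453*328 = 148584)
Q² = 148584² = 22077205056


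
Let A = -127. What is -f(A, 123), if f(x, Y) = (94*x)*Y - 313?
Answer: 1468687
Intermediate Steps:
f(x, Y) = -313 + 94*Y*x (f(x, Y) = 94*Y*x - 313 = -313 + 94*Y*x)
-f(A, 123) = -(-313 + 94*123*(-127)) = -(-313 - 1468374) = -1*(-1468687) = 1468687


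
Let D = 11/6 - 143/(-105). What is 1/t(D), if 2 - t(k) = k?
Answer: -210/251 ≈ -0.83665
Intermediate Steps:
D = 671/210 (D = 11*(⅙) - 143*(-1/105) = 11/6 + 143/105 = 671/210 ≈ 3.1952)
t(k) = 2 - k
1/t(D) = 1/(2 - 1*671/210) = 1/(2 - 671/210) = 1/(-251/210) = -210/251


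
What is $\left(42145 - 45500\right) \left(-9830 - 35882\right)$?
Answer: $153363760$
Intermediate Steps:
$\left(42145 - 45500\right) \left(-9830 - 35882\right) = \left(-3355\right) \left(-45712\right) = 153363760$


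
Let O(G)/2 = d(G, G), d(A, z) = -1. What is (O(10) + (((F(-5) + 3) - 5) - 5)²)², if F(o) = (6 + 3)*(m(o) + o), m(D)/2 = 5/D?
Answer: 23990404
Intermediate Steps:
m(D) = 10/D (m(D) = 2*(5/D) = 10/D)
F(o) = 9*o + 90/o (F(o) = (6 + 3)*(10/o + o) = 9*(o + 10/o) = 9*o + 90/o)
O(G) = -2 (O(G) = 2*(-1) = -2)
(O(10) + (((F(-5) + 3) - 5) - 5)²)² = (-2 + ((((9*(-5) + 90/(-5)) + 3) - 5) - 5)²)² = (-2 + ((((-45 + 90*(-⅕)) + 3) - 5) - 5)²)² = (-2 + ((((-45 - 18) + 3) - 5) - 5)²)² = (-2 + (((-63 + 3) - 5) - 5)²)² = (-2 + ((-60 - 5) - 5)²)² = (-2 + (-65 - 5)²)² = (-2 + (-70)²)² = (-2 + 4900)² = 4898² = 23990404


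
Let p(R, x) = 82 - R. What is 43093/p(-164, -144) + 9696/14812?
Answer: 160169683/910938 ≈ 175.83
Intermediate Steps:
43093/p(-164, -144) + 9696/14812 = 43093/(82 - 1*(-164)) + 9696/14812 = 43093/(82 + 164) + 9696*(1/14812) = 43093/246 + 2424/3703 = 160169683/910938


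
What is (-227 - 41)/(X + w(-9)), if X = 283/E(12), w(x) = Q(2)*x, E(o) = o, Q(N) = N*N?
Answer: 3216/149 ≈ 21.584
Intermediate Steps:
Q(N) = N**2
w(x) = 4*x (w(x) = 2**2*x = 4*x)
X = 283/12 ≈ 23.583
(-227 - 41)/(X + w(-9)) = (-227 - 41)/(283/12 + 4*(-9)) = -268/(283/12 - 36) = -268/(-149/12) = -268*(-12/149) = 3216/149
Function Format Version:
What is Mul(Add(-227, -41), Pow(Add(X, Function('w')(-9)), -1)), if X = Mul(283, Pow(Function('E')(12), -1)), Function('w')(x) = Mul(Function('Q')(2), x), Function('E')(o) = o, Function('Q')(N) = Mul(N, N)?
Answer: Rational(3216, 149) ≈ 21.584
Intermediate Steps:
Function('Q')(N) = Pow(N, 2)
Function('w')(x) = Mul(4, x) (Function('w')(x) = Mul(Pow(2, 2), x) = Mul(4, x))
X = Rational(283, 12) (X = Mul(283, Pow(12, -1)) = Mul(283, Rational(1, 12)) = Rational(283, 12) ≈ 23.583)
Mul(Add(-227, -41), Pow(Add(X, Function('w')(-9)), -1)) = Mul(Add(-227, -41), Pow(Add(Rational(283, 12), Mul(4, -9)), -1)) = Mul(-268, Pow(Add(Rational(283, 12), -36), -1)) = Mul(-268, Pow(Rational(-149, 12), -1)) = Mul(-268, Rational(-12, 149)) = Rational(3216, 149)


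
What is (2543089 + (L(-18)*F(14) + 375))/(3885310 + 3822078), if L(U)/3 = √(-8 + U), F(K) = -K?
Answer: 635866/1926847 - 21*I*√26/3853694 ≈ 0.33 - 2.7786e-5*I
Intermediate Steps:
L(U) = 3*√(-8 + U)
(2543089 + (L(-18)*F(14) + 375))/(3885310 + 3822078) = (2543089 + ((3*√(-8 - 18))*(-1*14) + 375))/(3885310 + 3822078) = (2543089 + ((3*√(-26))*(-14) + 375))/7707388 = (2543089 + ((3*(I*√26))*(-14) + 375))*(1/7707388) = (2543089 + ((3*I*√26)*(-14) + 375))*(1/7707388) = (2543089 + (-42*I*√26 + 375))*(1/7707388) = (2543089 + (375 - 42*I*√26))*(1/7707388) = (2543464 - 42*I*√26)*(1/7707388) = 635866/1926847 - 21*I*√26/3853694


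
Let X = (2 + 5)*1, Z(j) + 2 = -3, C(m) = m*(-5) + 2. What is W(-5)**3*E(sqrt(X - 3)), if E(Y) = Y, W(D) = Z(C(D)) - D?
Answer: 0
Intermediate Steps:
C(m) = 2 - 5*m (C(m) = -5*m + 2 = 2 - 5*m)
Z(j) = -5 (Z(j) = -2 - 3 = -5)
X = 7 (X = 7*1 = 7)
W(D) = -5 - D
W(-5)**3*E(sqrt(X - 3)) = (-5 - 1*(-5))**3*sqrt(7 - 3) = (-5 + 5)**3*sqrt(4) = 0**3*2 = 0*2 = 0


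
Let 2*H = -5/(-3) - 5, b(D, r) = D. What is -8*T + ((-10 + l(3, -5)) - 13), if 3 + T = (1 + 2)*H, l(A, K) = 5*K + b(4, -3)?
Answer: 20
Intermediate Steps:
l(A, K) = 4 + 5*K (l(A, K) = 5*K + 4 = 4 + 5*K)
H = -5/3 (H = (-5/(-3) - 5)/2 = (-5*(-1/3) - 5)/2 = (5/3 - 5)/2 = (1/2)*(-10/3) = -5/3 ≈ -1.6667)
T = -8 (T = -3 + (1 + 2)*(-5/3) = -3 + 3*(-5/3) = -3 - 5 = -8)
-8*T + ((-10 + l(3, -5)) - 13) = -8*(-8) + ((-10 + (4 + 5*(-5))) - 13) = 64 + ((-10 + (4 - 25)) - 13) = 64 + ((-10 - 21) - 13) = 64 + (-31 - 13) = 64 - 44 = 20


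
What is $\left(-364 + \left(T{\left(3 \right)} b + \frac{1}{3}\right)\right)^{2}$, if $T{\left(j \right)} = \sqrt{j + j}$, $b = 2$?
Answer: $\frac{1190497}{9} - \frac{4364 \sqrt{6}}{3} \approx 1.2871 \cdot 10^{5}$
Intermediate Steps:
$T{\left(j \right)} = \sqrt{2} \sqrt{j}$ ($T{\left(j \right)} = \sqrt{2 j} = \sqrt{2} \sqrt{j}$)
$\left(-364 + \left(T{\left(3 \right)} b + \frac{1}{3}\right)\right)^{2} = \left(-364 + \left(\sqrt{2} \sqrt{3} \cdot 2 + \frac{1}{3}\right)\right)^{2} = \left(-364 + \left(\sqrt{6} \cdot 2 + \frac{1}{3}\right)\right)^{2} = \left(-364 + \left(2 \sqrt{6} + \frac{1}{3}\right)\right)^{2} = \left(-364 + \left(\frac{1}{3} + 2 \sqrt{6}\right)\right)^{2} = \left(- \frac{1091}{3} + 2 \sqrt{6}\right)^{2}$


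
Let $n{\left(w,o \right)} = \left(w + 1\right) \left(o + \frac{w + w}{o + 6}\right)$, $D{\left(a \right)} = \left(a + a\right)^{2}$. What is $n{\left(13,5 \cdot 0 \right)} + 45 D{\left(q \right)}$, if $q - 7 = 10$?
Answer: $\frac{156242}{3} \approx 52081.0$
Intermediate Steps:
$q = 17$ ($q = 7 + 10 = 17$)
$D{\left(a \right)} = 4 a^{2}$ ($D{\left(a \right)} = \left(2 a\right)^{2} = 4 a^{2}$)
$n{\left(w,o \right)} = \left(1 + w\right) \left(o + \frac{2 w}{6 + o}\right)$
$n{\left(13,5 \cdot 0 \right)} + 45 D{\left(q \right)} = \frac{\left(5 \cdot 0\right)^{2} + 2 \cdot 13 + 2 \cdot 13^{2} + 6 \cdot 5 \cdot 0 + 13 \left(5 \cdot 0\right)^{2} + 6 \cdot 5 \cdot 0 \cdot 13}{6 + 5 \cdot 0} + 45 \cdot 4 \cdot 17^{2} = \frac{0^{2} + 26 + 2 \cdot 169 + 6 \cdot 0 + 13 \cdot 0^{2} + 6 \cdot 0 \cdot 13}{6 + 0} + 45 \cdot 4 \cdot 289 = \frac{0 + 26 + 338 + 0 + 13 \cdot 0 + 0}{6} + 45 \cdot 1156 = \frac{0 + 26 + 338 + 0 + 0 + 0}{6} + 52020 = \frac{1}{6} \cdot 364 + 52020 = \frac{182}{3} + 52020 = \frac{156242}{3}$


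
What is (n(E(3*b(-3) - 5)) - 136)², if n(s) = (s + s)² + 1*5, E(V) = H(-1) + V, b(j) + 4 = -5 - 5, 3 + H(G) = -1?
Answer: 105534529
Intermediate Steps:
H(G) = -4 (H(G) = -3 - 1 = -4)
b(j) = -14 (b(j) = -4 + (-5 - 5) = -4 - 10 = -14)
E(V) = -4 + V
n(s) = 5 + 4*s² (n(s) = (2*s)² + 5 = 4*s² + 5 = 5 + 4*s²)
(n(E(3*b(-3) - 5)) - 136)² = ((5 + 4*(-4 + (3*(-14) - 5))²) - 136)² = ((5 + 4*(-4 + (-42 - 5))²) - 136)² = ((5 + 4*(-4 - 47)²) - 136)² = ((5 + 4*(-51)²) - 136)² = ((5 + 4*2601) - 136)² = ((5 + 10404) - 136)² = (10409 - 136)² = 10273² = 105534529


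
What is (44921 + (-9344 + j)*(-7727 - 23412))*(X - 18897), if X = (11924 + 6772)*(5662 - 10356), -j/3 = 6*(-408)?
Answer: -5470576436027241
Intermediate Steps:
j = 7344 (j = -18*(-408) = -3*(-2448) = 7344)
X = -87759024 (X = 18696*(-4694) = -87759024)
(44921 + (-9344 + j)*(-7727 - 23412))*(X - 18897) = (44921 + (-9344 + 7344)*(-7727 - 23412))*(-87759024 - 18897) = (44921 - 2000*(-31139))*(-87777921) = (44921 + 62278000)*(-87777921) = 62322921*(-87777921) = -5470576436027241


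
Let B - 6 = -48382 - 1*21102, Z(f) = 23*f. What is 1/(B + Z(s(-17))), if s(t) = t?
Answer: -1/69869 ≈ -1.4312e-5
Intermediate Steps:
B = -69478 (B = 6 + (-48382 - 1*21102) = 6 + (-48382 - 21102) = 6 - 69484 = -69478)
1/(B + Z(s(-17))) = 1/(-69478 + 23*(-17)) = 1/(-69478 - 391) = 1/(-69869) = -1/69869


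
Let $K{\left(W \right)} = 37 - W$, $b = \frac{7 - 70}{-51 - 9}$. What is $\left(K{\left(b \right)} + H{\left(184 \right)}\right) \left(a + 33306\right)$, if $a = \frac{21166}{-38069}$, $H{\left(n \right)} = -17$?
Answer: $\frac{120133993823}{190345} \approx 6.3114 \cdot 10^{5}$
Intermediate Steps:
$a = - \frac{21166}{38069}$ ($a = 21166 \left(- \frac{1}{38069}\right) = - \frac{21166}{38069} \approx -0.55599$)
$b = \frac{21}{20}$ ($b = - \frac{63}{-60} = \left(-63\right) \left(- \frac{1}{60}\right) = \frac{21}{20} \approx 1.05$)
$\left(K{\left(b \right)} + H{\left(184 \right)}\right) \left(a + 33306\right) = \left(\left(37 - \frac{21}{20}\right) - 17\right) \left(- \frac{21166}{38069} + 33306\right) = \left(\left(37 - \frac{21}{20}\right) - 17\right) \frac{1267904948}{38069} = \left(\frac{719}{20} - 17\right) \frac{1267904948}{38069} = \frac{379}{20} \cdot \frac{1267904948}{38069} = \frac{120133993823}{190345}$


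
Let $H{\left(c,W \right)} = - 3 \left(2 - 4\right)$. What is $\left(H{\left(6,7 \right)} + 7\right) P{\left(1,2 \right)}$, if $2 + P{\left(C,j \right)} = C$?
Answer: $-13$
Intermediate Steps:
$H{\left(c,W \right)} = 6$ ($H{\left(c,W \right)} = \left(-3\right) \left(-2\right) = 6$)
$P{\left(C,j \right)} = -2 + C$
$\left(H{\left(6,7 \right)} + 7\right) P{\left(1,2 \right)} = \left(6 + 7\right) \left(-2 + 1\right) = 13 \left(-1\right) = -13$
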